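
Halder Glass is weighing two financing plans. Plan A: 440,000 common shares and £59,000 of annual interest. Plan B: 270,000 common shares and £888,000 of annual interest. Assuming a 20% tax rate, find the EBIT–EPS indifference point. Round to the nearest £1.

Set EPS_A = EPS_B: (EBIT − £59,000)(1 − 0.20) ÷ 440,000 = (EBIT − £888,000)(1 − 0.20) ÷ 270,000.
Cancelling (1 − t) and cross-multiplying: 270,000·(EBIT − 59,000) = 440,000·(EBIT − 888,000).
Solving, EBIT = (888,000·440,000 − 59,000·270,000) / (440,000 − 270,000) = 374,790,000,000 / 170,000 = 2,204,647.06.

£2,204,647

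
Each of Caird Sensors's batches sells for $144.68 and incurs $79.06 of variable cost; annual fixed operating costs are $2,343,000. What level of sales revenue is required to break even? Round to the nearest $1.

$5,165,883

CM per unit = $144.68 − $79.06 = $65.62; CM ratio = $65.62 / $144.68 = 0.4536.
Break-even sales = FC ÷ CM ratio = $2,343,000 × $144.68 / $65.62 = $5,165,883.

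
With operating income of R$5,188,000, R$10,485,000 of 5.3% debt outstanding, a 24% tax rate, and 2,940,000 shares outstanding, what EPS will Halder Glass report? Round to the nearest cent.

Interest = R$555,705.00, so EBT = R$5,188,000 − R$555,705.00 = R$4,632,295.00.
After tax at 24%: net income = R$4,632,295.00 × 0.76 = R$3,520,544.20.
EPS = R$3,520,544.20 ÷ 2,940,000 = R$1.20.

R$1.20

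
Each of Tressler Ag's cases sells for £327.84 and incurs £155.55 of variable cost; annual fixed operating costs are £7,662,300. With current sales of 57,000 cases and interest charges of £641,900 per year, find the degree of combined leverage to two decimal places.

6.48

Total contribution margin = 57,000 × £172.29 = £9,820,530.00.
Subtracting fixed costs: EBIT = £9,820,530.00 − £7,662,300 = £2,158,230.00. Interest = £641,900.00, so EBIT − I = £1,516,330.00.
DCL = contribution ÷ (EBIT − I) = £9,820,530.00 ÷ £1,516,330.00 = 6.4765.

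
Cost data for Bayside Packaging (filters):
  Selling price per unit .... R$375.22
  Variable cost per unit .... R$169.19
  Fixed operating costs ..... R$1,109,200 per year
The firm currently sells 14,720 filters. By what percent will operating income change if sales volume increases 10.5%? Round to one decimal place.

Total contribution margin = 14,720 × R$206.03 = R$3,032,761.60.
Operating income = contribution − fixed costs = R$3,032,761.60 − R$1,109,200 = R$1,923,561.60.
Degree of operating leverage = R$3,032,761.60 / R$1,923,561.60 = 1.5766.
%ΔEBIT = DOL × %ΔSales = 1.5766 × +10.5% = +16.6%.

+16.6%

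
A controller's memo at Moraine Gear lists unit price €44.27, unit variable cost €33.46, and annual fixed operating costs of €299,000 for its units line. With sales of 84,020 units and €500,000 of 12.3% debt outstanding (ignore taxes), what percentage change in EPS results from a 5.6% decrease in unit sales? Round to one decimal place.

Contribution at this volume is 84,020 × €10.81 = €908,256.20.
Operating income = contribution − fixed costs = €908,256.20 − €299,000 = €609,256.20.
After interest of €61,500.00, pre-tax earnings = €547,756.20.
Degree of combined leverage = contribution ÷ (EBIT − I) = €908,256.20 ÷ €547,756.20 = 1.6581.
%ΔEPS = DCL × %ΔSales = 1.6581 × -5.6% = -9.3%.

-9.3%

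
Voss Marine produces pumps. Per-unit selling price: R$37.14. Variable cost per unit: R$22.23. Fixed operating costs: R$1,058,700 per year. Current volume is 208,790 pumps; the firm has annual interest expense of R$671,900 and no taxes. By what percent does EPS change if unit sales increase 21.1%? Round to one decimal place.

+47.5%

Contribution at this volume is 208,790 × R$14.91 = R$3,113,058.90.
Subtracting fixed costs: EBIT = R$3,113,058.90 − R$1,058,700 = R$2,054,358.90.
Interest = R$671,900.00, so EBIT − I = R$1,382,458.90.
DCL = total CM / (EBIT − I) = R$3,113,058.90 / R$1,382,458.90 = 2.2518.
%ΔEPS = DCL × %ΔSales = 2.2518 × +21.1% = +47.5%.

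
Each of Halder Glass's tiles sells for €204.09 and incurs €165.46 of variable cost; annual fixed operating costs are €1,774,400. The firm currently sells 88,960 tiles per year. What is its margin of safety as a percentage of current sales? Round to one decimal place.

48.4%

Contribution margin per unit = €204.09 − €165.46 = €38.63. Break-even units = €1,774,400 ÷ €38.63 = 45,933.21; break-even revenue = 45,933.21 × €204.09 = €9,374,509.35.
Current sales = 88,960 × €204.09 = €18,155,846.40.
Margin of safety = (€18,155,846.40 − €9,374,509.35) ÷ €18,155,846.40 = 48.4%.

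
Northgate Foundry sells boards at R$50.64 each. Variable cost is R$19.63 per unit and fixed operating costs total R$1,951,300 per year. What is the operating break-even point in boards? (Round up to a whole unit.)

Each unit contributes R$50.64 − R$19.63 = R$31.01.
Break-even Q = R$1,951,300 / R$31.01 = 62,924.86 → 62,925 boards.

62,925 boards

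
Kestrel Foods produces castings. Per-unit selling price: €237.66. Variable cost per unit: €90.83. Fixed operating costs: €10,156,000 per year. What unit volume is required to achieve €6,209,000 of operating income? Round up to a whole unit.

Each unit contributes €237.66 − €90.83 = €146.83.
Units = (FC + target) / CM = (€10,156,000 + €6,209,000) / €146.83 = 111,455.42, so 111,456 castings.

111,456 castings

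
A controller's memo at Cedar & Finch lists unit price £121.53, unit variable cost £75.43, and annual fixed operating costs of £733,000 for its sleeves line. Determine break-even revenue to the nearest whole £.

£1,932,353

Contribution margin per unit = £121.53 − £75.43 = £46.10, a CM ratio of £46.10 ÷ £121.53 = 0.3793.
Break-even sales = FC ÷ CM ratio = £733,000 × £121.53 / £46.10 = £1,932,353.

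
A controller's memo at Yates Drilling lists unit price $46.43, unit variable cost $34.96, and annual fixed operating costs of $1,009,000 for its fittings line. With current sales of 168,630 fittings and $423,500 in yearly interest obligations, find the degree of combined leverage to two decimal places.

3.86

Total contribution margin = 168,630 × $11.47 = $1,934,186.10.
Operating income = contribution − fixed costs = $1,934,186.10 − $1,009,000 = $925,186.10. Interest = $423,500.00.
DOL = $1,934,186.10 ÷ $925,186.10 = 2.0906; DFL = $925,186.10 ÷ $501,686.10 = 1.8442.
DCL = DOL × DFL = 2.0906 × 1.8442 = 3.8555.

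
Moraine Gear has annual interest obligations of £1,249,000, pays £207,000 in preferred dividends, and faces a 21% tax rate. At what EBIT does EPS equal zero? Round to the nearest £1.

Grossing the preferred dividend up to pre-tax terms: £207,000 / (1 − 0.21) = £262,025.32.
Financial break-even EBIT = interest + D_p ÷ (1 − t) = £1,249,000 + £262,025.32 = £1,511,025.32.

£1,511,025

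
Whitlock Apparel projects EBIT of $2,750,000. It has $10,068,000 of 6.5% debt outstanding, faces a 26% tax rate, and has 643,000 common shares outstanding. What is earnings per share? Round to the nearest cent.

$2.41

Interest = $654,420.00, so EBT = $2,750,000 − $654,420.00 = $2,095,580.00.
After tax at 26%: net income = $2,095,580.00 × 0.74 = $1,550,729.20.
EPS = $1,550,729.20 ÷ 643,000 = $2.41.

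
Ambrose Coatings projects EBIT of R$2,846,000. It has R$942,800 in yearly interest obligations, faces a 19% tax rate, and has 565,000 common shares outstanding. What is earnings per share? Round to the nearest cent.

R$2.73

Pre-tax income = R$2,846,000 − R$942,800.00 = R$1,903,200.00.
After tax at 19%: net income = R$1,903,200.00 × 0.81 = R$1,541,592.00.
Per share: R$1,541,592.00 / 565,000 shares = R$2.73.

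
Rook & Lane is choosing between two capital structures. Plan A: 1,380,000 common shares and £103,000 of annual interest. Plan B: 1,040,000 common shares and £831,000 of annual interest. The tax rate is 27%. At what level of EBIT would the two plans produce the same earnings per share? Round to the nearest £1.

£3,057,824

Set EPS_A = EPS_B: (EBIT − £103,000)(1 − 0.27) ÷ 1,380,000 = (EBIT − £831,000)(1 − 0.27) ÷ 1,040,000.
The (1 − t) factor cancels: (EBIT − 103,000) × 1,040,000 = (EBIT − 831,000) × 1,380,000.
EBIT × (1,380,000 − 1,040,000) = 831,000 × 1,380,000 − 103,000 × 1,040,000 = 1,039,660,000,000, so EBIT = 1,039,660,000,000 ÷ 340,000 = 3,057,823.53.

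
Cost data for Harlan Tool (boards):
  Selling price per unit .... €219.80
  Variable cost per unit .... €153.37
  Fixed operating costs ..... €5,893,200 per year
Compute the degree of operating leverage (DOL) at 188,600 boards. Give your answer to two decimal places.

Total contribution margin = 188,600 × €66.43 = €12,528,698.00.
EBIT = €12,528,698.00 − €5,893,200 = €6,635,498.00.
DOL = contribution ÷ EBIT = €12,528,698.00 ÷ €6,635,498.00 = 1.8881.

1.89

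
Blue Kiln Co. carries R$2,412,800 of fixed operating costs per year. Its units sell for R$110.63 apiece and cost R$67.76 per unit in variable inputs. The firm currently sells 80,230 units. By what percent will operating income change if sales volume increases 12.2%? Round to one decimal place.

+40.9%

At 80,230 units, contribution = 80,230 × R$42.87 = R$3,439,460.10.
Operating income = contribution − fixed costs = R$3,439,460.10 − R$2,412,800 = R$1,026,660.10.
So DOL = total CM / EBIT = R$3,439,460.10 / R$1,026,660.10 = 3.3501.
%ΔEBIT = DOL × %ΔSales = 3.3501 × +12.2% = +40.9%.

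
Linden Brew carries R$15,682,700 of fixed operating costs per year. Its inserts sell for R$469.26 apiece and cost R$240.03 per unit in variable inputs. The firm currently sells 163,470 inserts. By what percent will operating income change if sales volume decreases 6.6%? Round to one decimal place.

-11.4%

At 163,470 units, contribution = 163,470 × R$229.23 = R$37,472,228.10.
Subtracting fixed costs: EBIT = R$37,472,228.10 − R$15,682,700 = R$21,789,528.10.
So DOL = total CM / EBIT = R$37,472,228.10 / R$21,789,528.10 = 1.7197.
Operating income changes by 1.7197 × -6.6% = -11.4%.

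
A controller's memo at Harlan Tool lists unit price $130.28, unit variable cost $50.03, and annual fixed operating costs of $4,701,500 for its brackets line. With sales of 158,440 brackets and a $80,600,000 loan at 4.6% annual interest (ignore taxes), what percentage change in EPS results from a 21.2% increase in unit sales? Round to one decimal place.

+62.6%

Contribution at this volume is 158,440 × $80.25 = $12,714,810.00.
EBIT = $12,714,810.00 − $4,701,500 = $8,013,310.00.
Interest = $3,707,600.00, so EBIT − I = $4,305,710.00.
Degree of combined leverage = contribution ÷ (EBIT − I) = $12,714,810.00 ÷ $4,305,710.00 = 2.9530.
EPS therefore changes by 2.9530 × (+21.2%) = +62.6%.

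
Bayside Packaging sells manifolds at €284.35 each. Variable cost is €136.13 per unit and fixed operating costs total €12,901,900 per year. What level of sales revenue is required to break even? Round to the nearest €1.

CM per unit = €284.35 − €136.13 = €148.22; CM ratio = €148.22 / €284.35 = 0.5213.
Break-even revenue = fixed costs × price ÷ CM = €12,901,900 × €284.35 ÷ €148.22 = €24,751,419.

€24,751,419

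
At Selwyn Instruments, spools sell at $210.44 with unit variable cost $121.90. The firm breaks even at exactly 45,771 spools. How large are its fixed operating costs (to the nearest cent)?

$4,052,564.34

Contribution margin per unit = $210.44 − $121.90 = $88.54.
Fixed costs = break-even units × CM = 45,771 × $88.54 = $4,052,564.34.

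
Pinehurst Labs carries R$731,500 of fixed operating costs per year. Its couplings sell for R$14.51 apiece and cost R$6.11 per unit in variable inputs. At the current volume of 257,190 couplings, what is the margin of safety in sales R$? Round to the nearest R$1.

Contribution margin per unit = R$14.51 − R$6.11 = R$8.40. Break-even units = R$731,500 ÷ R$8.40 = 87,083.33; break-even revenue = 87,083.33 × R$14.51 = R$1,263,579.17.
Actual sales revenue = 257,190 × R$14.51 = R$3,731,826.90.
Margin of safety = R$3,731,826.90 − R$1,263,579.17 = R$2,468,248.

R$2,468,248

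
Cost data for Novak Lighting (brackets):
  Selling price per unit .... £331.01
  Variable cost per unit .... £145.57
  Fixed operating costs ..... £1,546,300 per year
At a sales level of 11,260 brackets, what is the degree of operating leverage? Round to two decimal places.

3.85

At 11,260 units, contribution = 11,260 × £185.44 = £2,088,054.40.
Subtracting fixed costs: EBIT = £2,088,054.40 − £1,546,300 = £541,754.40.
So DOL = total CM / EBIT = £2,088,054.40 / £541,754.40 = 3.8542.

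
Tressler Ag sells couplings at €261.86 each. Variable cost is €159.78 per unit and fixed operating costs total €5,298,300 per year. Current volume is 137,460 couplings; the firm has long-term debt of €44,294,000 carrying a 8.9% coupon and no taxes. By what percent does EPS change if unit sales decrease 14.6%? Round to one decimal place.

-42.8%

Contribution at this volume is 137,460 × €102.08 = €14,031,916.80.
Operating income = contribution − fixed costs = €14,031,916.80 − €5,298,300 = €8,733,616.80.
After interest of €3,942,166.00, pre-tax earnings = €4,791,450.80.
Degree of combined leverage = contribution ÷ (EBIT − I) = €14,031,916.80 ÷ €4,791,450.80 = 2.9285.
EPS therefore changes by 2.9285 × (-14.6%) = -42.8%.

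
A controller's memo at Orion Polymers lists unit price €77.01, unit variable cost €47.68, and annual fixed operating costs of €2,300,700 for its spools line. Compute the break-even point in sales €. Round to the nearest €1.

€6,040,808

CM per unit = €77.01 − €47.68 = €29.33; CM ratio = €29.33 / €77.01 = 0.3809.
Break-even sales = FC ÷ CM ratio = €2,300,700 × €77.01 / €29.33 = €6,040,808.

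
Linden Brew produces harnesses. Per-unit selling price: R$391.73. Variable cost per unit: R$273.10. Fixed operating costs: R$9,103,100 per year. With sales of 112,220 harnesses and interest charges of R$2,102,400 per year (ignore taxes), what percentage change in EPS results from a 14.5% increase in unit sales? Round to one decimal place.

+91.6%

Contribution at this volume is 112,220 × R$118.63 = R$13,312,658.60.
Subtracting fixed costs: EBIT = R$13,312,658.60 − R$9,103,100 = R$4,209,558.60.
After interest of R$2,102,400.00, pre-tax earnings = R$2,107,158.60.
DCL = total CM / (EBIT − I) = R$13,312,658.60 / R$2,107,158.60 = 6.3178.
%ΔEPS = DCL × %ΔSales = 6.3178 × +14.5% = +91.6%.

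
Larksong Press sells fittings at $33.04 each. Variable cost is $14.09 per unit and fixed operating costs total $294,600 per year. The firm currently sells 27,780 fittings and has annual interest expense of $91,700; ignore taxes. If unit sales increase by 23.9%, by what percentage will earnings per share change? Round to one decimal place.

Total contribution margin = 27,780 × $18.95 = $526,431.00.
EBIT = $526,431.00 − $294,600 = $231,831.00.
Interest = $91,700.00, so EBIT − I = $140,131.00.
Degree of combined leverage = contribution ÷ (EBIT − I) = $526,431.00 ÷ $140,131.00 = 3.7567.
%ΔEPS = DCL × %ΔSales = 3.7567 × +23.9% = +89.8%.

+89.8%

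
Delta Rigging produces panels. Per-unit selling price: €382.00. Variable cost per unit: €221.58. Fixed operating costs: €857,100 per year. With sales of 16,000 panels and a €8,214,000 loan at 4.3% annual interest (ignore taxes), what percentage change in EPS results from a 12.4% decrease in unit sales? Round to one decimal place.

Contribution at this volume is 16,000 × €160.42 = €2,566,720.00.
Subtracting fixed costs: EBIT = €2,566,720.00 − €857,100 = €1,709,620.00.
Interest = €353,202.00, so EBIT − I = €1,356,418.00.
Degree of combined leverage = contribution ÷ (EBIT − I) = €2,566,720.00 ÷ €1,356,418.00 = 1.8923.
EPS therefore changes by 1.8923 × (-12.4%) = -23.5%.

-23.5%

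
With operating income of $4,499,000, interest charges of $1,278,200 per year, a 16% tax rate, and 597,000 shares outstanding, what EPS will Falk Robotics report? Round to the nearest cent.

Interest = $1,278,200.00, so EBT = $4,499,000 − $1,278,200.00 = $3,220,800.00.
Net income = $3,220,800.00 × (1 − 0.16) = $2,705,472.00.
Per share: $2,705,472.00 / 597,000 shares = $4.53.

$4.53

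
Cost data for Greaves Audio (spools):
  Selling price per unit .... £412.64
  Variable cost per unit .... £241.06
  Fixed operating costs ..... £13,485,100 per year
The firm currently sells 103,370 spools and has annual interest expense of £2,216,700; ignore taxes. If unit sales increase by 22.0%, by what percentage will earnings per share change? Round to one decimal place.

+191.8%

Total contribution margin = 103,370 × £171.58 = £17,736,224.60.
Operating income = contribution − fixed costs = £17,736,224.60 − £13,485,100 = £4,251,124.60.
Interest = £2,216,700.00, so EBIT − I = £2,034,424.60.
Degree of combined leverage = contribution ÷ (EBIT − I) = £17,736,224.60 ÷ £2,034,424.60 = 8.7181.
%ΔEPS = DCL × %ΔSales = 8.7181 × +22.0% = +191.8%.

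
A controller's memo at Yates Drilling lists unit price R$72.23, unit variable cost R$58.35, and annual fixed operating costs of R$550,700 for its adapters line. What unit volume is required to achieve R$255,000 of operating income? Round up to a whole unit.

Unit CM = price − variable cost = R$72.23 − R$58.35 = R$13.88.
Required volume = (fixed costs + target profit) ÷ CM = (R$550,700 + R$255,000) ÷ R$13.88 = 58,047.55, so 58,048 adapters.

58,048 adapters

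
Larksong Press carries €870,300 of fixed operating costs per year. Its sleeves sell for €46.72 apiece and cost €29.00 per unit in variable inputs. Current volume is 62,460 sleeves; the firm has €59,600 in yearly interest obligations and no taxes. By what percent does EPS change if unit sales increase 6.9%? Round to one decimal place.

Total contribution margin = 62,460 × €17.72 = €1,106,791.20.
Subtracting fixed costs: EBIT = €1,106,791.20 − €870,300 = €236,491.20.
After interest of €59,600.00, pre-tax earnings = €176,891.20.
DCL = total CM / (EBIT − I) = €1,106,791.20 / €176,891.20 = 6.2569.
EPS therefore changes by 6.2569 × (+6.9%) = +43.2%.

+43.2%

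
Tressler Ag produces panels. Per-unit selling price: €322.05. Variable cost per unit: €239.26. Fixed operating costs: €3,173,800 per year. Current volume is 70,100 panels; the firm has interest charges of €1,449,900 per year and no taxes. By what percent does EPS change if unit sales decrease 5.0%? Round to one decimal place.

-24.6%

Total contribution margin = 70,100 × €82.79 = €5,803,579.00.
Subtracting fixed costs: EBIT = €5,803,579.00 − €3,173,800 = €2,629,779.00.
After interest of €1,449,900.00, pre-tax earnings = €1,179,879.00.
Degree of combined leverage = contribution ÷ (EBIT − I) = €5,803,579.00 ÷ €1,179,879.00 = 4.9188.
EPS therefore changes by 4.9188 × (-5.0%) = -24.6%.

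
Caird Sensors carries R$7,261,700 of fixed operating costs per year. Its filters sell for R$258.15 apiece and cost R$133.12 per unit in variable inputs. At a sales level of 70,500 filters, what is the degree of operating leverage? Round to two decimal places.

At 70,500 units, contribution = 70,500 × R$125.03 = R$8,814,615.00.
Subtracting fixed costs: EBIT = R$8,814,615.00 − R$7,261,700 = R$1,552,915.00.
DOL = contribution ÷ EBIT = R$8,814,615.00 ÷ R$1,552,915.00 = 5.6762.

5.68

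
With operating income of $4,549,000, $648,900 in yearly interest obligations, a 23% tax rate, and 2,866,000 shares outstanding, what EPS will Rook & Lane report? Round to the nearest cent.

Pre-tax income = $4,549,000 − $648,900.00 = $3,900,100.00.
After tax at 23%: net income = $3,900,100.00 × 0.77 = $3,003,077.00.
EPS = $3,003,077.00 ÷ 2,866,000 = $1.05.

$1.05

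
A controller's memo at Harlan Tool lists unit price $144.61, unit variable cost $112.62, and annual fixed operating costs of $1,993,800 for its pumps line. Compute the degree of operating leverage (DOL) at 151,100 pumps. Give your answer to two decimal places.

At 151,100 units, contribution = 151,100 × $31.99 = $4,833,689.00.
EBIT = $4,833,689.00 − $1,993,800 = $2,839,889.00.
So DOL = total CM / EBIT = $4,833,689.00 / $2,839,889.00 = 1.7021.

1.70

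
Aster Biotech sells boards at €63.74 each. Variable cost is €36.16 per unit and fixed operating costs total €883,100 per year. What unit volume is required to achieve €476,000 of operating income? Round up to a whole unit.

49,279 boards

Each unit contributes €63.74 − €36.16 = €27.58.
Required volume = (fixed costs + target profit) ÷ CM = (€883,100 + €476,000) ÷ €27.58 = 49,278.46, so 49,279 boards.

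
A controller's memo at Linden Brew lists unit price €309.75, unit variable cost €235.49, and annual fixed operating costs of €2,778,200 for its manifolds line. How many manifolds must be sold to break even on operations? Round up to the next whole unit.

Unit CM = price − variable cost = €309.75 − €235.49 = €74.26.
Break-even Q = €2,778,200 / €74.26 = 37,411.80 → 37,412 manifolds.

37,412 manifolds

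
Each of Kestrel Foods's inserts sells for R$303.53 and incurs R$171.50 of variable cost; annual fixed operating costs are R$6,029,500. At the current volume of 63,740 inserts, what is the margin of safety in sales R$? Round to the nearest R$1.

Each unit contributes R$303.53 − R$171.50 = R$132.03. Break-even units = R$6,029,500 ÷ R$132.03 = 45,667.65; break-even revenue = 45,667.65 × R$303.53 = R$13,861,502.20.
Actual sales revenue = 63,740 × R$303.53 = R$19,347,002.20.
Margin of safety = R$19,347,002.20 − R$13,861,502.20 = R$5,485,500.

R$5,485,500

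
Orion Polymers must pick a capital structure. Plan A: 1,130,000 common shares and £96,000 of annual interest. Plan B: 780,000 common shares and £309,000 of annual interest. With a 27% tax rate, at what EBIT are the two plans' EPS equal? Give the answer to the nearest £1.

£783,686

At indifference, (EBIT − 96,000)(1 − t)/1,130,000 = (EBIT − 309,000)(1 − t)/780,000.
The (1 − t) factor cancels: (EBIT − 96,000) × 780,000 = (EBIT − 309,000) × 1,130,000.
Solving, EBIT = (309,000·1,130,000 − 96,000·780,000) / (1,130,000 − 780,000) = 274,290,000,000 / 350,000 = 783,685.71.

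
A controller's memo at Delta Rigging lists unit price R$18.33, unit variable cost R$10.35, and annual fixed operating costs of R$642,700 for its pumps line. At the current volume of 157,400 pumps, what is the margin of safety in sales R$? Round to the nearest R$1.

Contribution margin per unit = R$18.33 − R$10.35 = R$7.98. Break-even units = R$642,700 ÷ R$7.98 = 80,538.85; break-even revenue = 80,538.85 × R$18.33 = R$1,476,277.07.
Current sales = 157,400 × R$18.33 = R$2,885,142.00.
Margin of safety = R$2,885,142.00 − R$1,476,277.07 = R$1,408,865.

R$1,408,865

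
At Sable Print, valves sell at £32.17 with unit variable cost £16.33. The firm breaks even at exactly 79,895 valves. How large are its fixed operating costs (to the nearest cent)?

£1,265,536.80

Each unit contributes £32.17 − £16.33 = £15.84.
Fixed costs = break-even units × CM = 79,895 × £15.84 = £1,265,536.80.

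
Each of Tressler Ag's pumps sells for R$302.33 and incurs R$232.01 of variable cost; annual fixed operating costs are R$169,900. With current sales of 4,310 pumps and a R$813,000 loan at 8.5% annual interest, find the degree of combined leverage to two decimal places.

Contribution at this volume is 4,310 × R$70.32 = R$303,079.20.
Operating income = contribution − fixed costs = R$303,079.20 − R$169,900 = R$133,179.20. Interest = R$69,105.00, so EBIT − I = R$64,074.20.
Degree of total leverage = total CM / (EBIT − interest) = R$303,079.20 / R$64,074.20 = 4.7301.

4.73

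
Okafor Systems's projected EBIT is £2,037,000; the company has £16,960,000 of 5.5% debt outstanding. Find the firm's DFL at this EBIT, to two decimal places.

Interest = £932,800.00.
Degree of financial leverage = EBIT / (EBIT − interest) = £2,037,000 / £1,104,200.00 = 1.8448.

1.84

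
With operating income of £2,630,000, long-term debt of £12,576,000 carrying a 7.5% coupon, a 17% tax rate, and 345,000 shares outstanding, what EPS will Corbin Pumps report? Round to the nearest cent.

£4.06

Interest = £943,200.00, so EBT = £2,630,000 − £943,200.00 = £1,686,800.00.
After tax at 17%: net income = £1,686,800.00 × 0.83 = £1,400,044.00.
EPS = £1,400,044.00 ÷ 345,000 = £4.06.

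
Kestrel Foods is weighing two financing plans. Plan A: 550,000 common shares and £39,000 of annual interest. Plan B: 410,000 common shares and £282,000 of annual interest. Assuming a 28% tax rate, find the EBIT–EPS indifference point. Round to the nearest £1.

Set EPS_A = EPS_B: (EBIT − £39,000)(1 − 0.28) ÷ 550,000 = (EBIT − £282,000)(1 − 0.28) ÷ 410,000.
The (1 − t) factor cancels: (EBIT − 39,000) × 410,000 = (EBIT − 282,000) × 550,000.
EBIT × (550,000 − 410,000) = 282,000 × 550,000 − 39,000 × 410,000 = 139,110,000,000, so EBIT = 139,110,000,000 ÷ 140,000 = 993,642.86.

£993,643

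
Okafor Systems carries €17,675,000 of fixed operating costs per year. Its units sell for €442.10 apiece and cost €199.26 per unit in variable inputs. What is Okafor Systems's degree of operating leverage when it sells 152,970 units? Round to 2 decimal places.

Contribution at this volume is 152,970 × €242.84 = €37,147,234.80.
EBIT = €37,147,234.80 − €17,675,000 = €19,472,234.80.
Degree of operating leverage = €37,147,234.80 / €19,472,234.80 = 1.9077.

1.91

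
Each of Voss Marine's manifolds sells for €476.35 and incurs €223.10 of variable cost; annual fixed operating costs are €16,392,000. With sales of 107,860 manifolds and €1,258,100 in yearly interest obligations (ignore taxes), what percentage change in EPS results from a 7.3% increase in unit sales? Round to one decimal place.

At 107,860 units, contribution = 107,860 × €253.25 = €27,315,545.00.
EBIT = €27,315,545.00 − €16,392,000 = €10,923,545.00.
Interest = €1,258,100.00, so EBIT − I = €9,665,445.00.
Degree of combined leverage = contribution ÷ (EBIT − I) = €27,315,545.00 ÷ €9,665,445.00 = 2.8261.
%ΔEPS = DCL × %ΔSales = 2.8261 × +7.3% = +20.6%.

+20.6%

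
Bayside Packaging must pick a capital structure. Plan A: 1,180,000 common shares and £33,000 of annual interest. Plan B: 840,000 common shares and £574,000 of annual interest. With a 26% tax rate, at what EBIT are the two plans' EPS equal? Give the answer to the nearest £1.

£1,910,588

Set EPS_A = EPS_B: (EBIT − £33,000)(1 − 0.26) ÷ 1,180,000 = (EBIT − £574,000)(1 − 0.26) ÷ 840,000.
Cancelling (1 − t) and cross-multiplying: 840,000·(EBIT − 33,000) = 1,180,000·(EBIT − 574,000).
EBIT × (1,180,000 − 840,000) = 574,000 × 1,180,000 − 33,000 × 840,000 = 649,600,000,000, so EBIT = 649,600,000,000 ÷ 340,000 = 1,910,588.24.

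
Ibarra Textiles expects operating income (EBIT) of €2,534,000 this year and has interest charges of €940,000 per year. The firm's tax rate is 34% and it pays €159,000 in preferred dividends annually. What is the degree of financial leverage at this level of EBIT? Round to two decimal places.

Annual interest charges come to €940,000.00.
Preferred dividends grossed up pre-tax: €159,000 / (1 − 0.34) = €240,909.09.
DFL = EBIT ÷ [EBIT − I − D_p/(1−t)] = €2,534,000 ÷ [€2,534,000 − €940,000.00 − €240,909.09] = €2,534,000 ÷ €1,353,090.91 = 1.8727.

1.87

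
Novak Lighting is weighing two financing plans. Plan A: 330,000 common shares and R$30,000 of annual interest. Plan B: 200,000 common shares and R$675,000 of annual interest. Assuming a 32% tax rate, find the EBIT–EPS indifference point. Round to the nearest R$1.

Set EPS_A = EPS_B: (EBIT − R$30,000)(1 − 0.32) ÷ 330,000 = (EBIT − R$675,000)(1 − 0.32) ÷ 200,000.
The (1 − t) factor cancels: (EBIT − 30,000) × 200,000 = (EBIT − 675,000) × 330,000.
Solving, EBIT = (675,000·330,000 − 30,000·200,000) / (330,000 − 200,000) = 216,750,000,000 / 130,000 = 1,667,307.69.

R$1,667,308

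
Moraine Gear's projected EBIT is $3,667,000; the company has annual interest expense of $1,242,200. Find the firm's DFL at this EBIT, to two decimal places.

Annual interest charges come to $1,242,200.00.
DFL = EBIT ÷ (EBIT − I) = $3,667,000 ÷ ($3,667,000 − $1,242,200.00) = $3,667,000 ÷ $2,424,800.00 = 1.5123.

1.51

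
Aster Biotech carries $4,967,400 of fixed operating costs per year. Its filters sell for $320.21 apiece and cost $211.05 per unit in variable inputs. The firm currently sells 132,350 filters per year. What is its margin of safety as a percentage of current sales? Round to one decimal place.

65.6%

Unit CM = price − variable cost = $320.21 − $211.05 = $109.16. Break-even units = $4,967,400 ÷ $109.16 = 45,505.68; break-even revenue = 45,505.68 × $320.21 = $14,571,373.71.
Actual sales revenue = 132,350 × $320.21 = $42,379,793.50.
Margin of safety = ($42,379,793.50 − $14,571,373.71) ÷ $42,379,793.50 = 65.6%.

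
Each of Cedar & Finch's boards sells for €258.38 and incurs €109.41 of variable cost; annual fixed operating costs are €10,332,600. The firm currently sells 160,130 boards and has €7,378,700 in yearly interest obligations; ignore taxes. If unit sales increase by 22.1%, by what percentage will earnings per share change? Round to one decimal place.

At 160,130 units, contribution = 160,130 × €148.97 = €23,854,566.10.
Subtracting fixed costs: EBIT = €23,854,566.10 − €10,332,600 = €13,521,966.10.
Interest = €7,378,700.00, so EBIT − I = €6,143,266.10.
DCL = total CM / (EBIT − I) = €23,854,566.10 / €6,143,266.10 = 3.8830.
EPS therefore changes by 3.8830 × (+22.1%) = +85.8%.

+85.8%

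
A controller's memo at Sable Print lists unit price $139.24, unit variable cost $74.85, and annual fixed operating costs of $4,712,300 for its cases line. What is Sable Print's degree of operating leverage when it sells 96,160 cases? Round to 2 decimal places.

4.19

Contribution at this volume is 96,160 × $64.39 = $6,191,742.40.
Subtracting fixed costs: EBIT = $6,191,742.40 − $4,712,300 = $1,479,442.40.
So DOL = total CM / EBIT = $6,191,742.40 / $1,479,442.40 = 4.1852.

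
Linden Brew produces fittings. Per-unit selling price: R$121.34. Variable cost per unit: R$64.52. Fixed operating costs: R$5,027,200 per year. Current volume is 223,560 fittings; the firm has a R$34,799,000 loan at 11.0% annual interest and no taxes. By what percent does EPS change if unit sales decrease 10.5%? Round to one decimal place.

Contribution at this volume is 223,560 × R$56.82 = R$12,702,679.20.
Subtracting fixed costs: EBIT = R$12,702,679.20 − R$5,027,200 = R$7,675,479.20.
After interest of R$3,827,890.00, pre-tax earnings = R$3,847,589.20.
DCL = total CM / (EBIT − I) = R$12,702,679.20 / R$3,847,589.20 = 3.3015.
EPS therefore changes by 3.3015 × (-10.5%) = -34.7%.

-34.7%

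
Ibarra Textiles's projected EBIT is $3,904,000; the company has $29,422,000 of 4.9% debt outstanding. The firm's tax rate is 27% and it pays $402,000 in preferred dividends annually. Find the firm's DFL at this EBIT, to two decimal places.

2.04

Annual interest charges come to $1,441,678.00.
Preferred dividends grossed up pre-tax: $402,000 / (1 − 0.27) = $550,684.93.
DFL = EBIT ÷ [EBIT − I − D_p/(1−t)] = $3,904,000 ÷ [$3,904,000 − $1,441,678.00 − $550,684.93] = $3,904,000 ÷ $1,911,637.07 = 2.0422.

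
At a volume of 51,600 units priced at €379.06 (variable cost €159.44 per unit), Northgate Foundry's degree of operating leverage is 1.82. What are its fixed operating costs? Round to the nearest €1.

Total contribution margin = 51,600 × €219.62 = €11,332,392.00.
Since DOL = CM ÷ EBIT, EBIT = €11,332,392.00 ÷ 1.82 = €6,226,589.01.
Fixed costs = CM − EBIT = €11,332,392.00 − €6,226,589.01 = €5,105,803.

€5,105,803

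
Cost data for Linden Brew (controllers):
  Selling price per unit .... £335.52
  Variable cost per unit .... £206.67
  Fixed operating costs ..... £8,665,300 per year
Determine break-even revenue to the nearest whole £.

£22,564,078

CM per unit = £335.52 − £206.67 = £128.85; CM ratio = £128.85 / £335.52 = 0.3840.
Break-even revenue = fixed costs × price ÷ CM = £8,665,300 × £335.52 ÷ £128.85 = £22,564,078.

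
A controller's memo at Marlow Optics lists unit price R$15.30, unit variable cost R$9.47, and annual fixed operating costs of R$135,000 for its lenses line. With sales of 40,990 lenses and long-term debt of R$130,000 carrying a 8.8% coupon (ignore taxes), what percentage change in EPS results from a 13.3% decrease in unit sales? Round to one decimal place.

At 40,990 units, contribution = 40,990 × R$5.83 = R$238,971.70.
Subtracting fixed costs: EBIT = R$238,971.70 − R$135,000 = R$103,971.70.
After interest of R$11,440.00, pre-tax earnings = R$92,531.70.
DCL = total CM / (EBIT − I) = R$238,971.70 / R$92,531.70 = 2.5826.
%ΔEPS = DCL × %ΔSales = 2.5826 × -13.3% = -34.3%.

-34.3%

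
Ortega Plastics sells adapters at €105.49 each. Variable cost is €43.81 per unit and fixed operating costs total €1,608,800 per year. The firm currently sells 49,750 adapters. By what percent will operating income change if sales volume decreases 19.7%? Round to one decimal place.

-41.4%

Total contribution margin = 49,750 × €61.68 = €3,068,580.00.
Subtracting fixed costs: EBIT = €3,068,580.00 − €1,608,800 = €1,459,780.00.
Degree of operating leverage = €3,068,580.00 / €1,459,780.00 = 2.1021.
%ΔEBIT = DOL × %ΔSales = 2.1021 × -19.7% = -41.4%.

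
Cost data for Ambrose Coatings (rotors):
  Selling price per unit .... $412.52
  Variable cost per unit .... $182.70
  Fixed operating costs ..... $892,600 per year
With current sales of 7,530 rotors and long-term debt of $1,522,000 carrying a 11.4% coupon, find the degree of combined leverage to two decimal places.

2.60

At 7,530 units, contribution = 7,530 × $229.82 = $1,730,544.60.
Subtracting fixed costs: EBIT = $1,730,544.60 − $892,600 = $837,944.60. Interest = $173,508.00, so EBIT − I = $664,436.60.
DCL = contribution ÷ (EBIT − I) = $1,730,544.60 ÷ $664,436.60 = 2.6045.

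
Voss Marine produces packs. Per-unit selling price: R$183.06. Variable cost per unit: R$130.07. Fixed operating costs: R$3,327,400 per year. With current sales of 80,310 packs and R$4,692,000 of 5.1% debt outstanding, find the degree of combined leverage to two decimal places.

6.18

At 80,310 units, contribution = 80,310 × R$52.99 = R$4,255,626.90.
Operating income = contribution − fixed costs = R$4,255,626.90 − R$3,327,400 = R$928,226.90. Interest = R$239,292.00.
DOL = R$4,255,626.90 ÷ R$928,226.90 = 4.5847; DFL = R$928,226.90 ÷ R$688,934.90 = 1.3473.
DCL = DOL × DFL = 4.5847 × 1.3473 = 6.1770.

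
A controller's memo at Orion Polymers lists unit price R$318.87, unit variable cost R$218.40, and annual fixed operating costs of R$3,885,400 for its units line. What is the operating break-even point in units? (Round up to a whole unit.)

Contribution margin per unit = R$318.87 − R$218.40 = R$100.47.
Break-even volume = fixed costs ÷ CM per unit = R$3,885,400 ÷ R$100.47 = 38,672.24, so 38,673 units.

38,673 units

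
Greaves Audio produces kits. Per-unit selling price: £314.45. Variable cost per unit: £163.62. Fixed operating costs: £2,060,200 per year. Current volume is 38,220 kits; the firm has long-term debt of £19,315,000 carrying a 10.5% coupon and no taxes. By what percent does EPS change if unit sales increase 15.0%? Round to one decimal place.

At 38,220 units, contribution = 38,220 × £150.83 = £5,764,722.60.
Subtracting fixed costs: EBIT = £5,764,722.60 − £2,060,200 = £3,704,522.60.
After interest of £2,028,075.00, pre-tax earnings = £1,676,447.60.
Degree of combined leverage = contribution ÷ (EBIT − I) = £5,764,722.60 ÷ £1,676,447.60 = 3.4387.
%ΔEPS = DCL × %ΔSales = 3.4387 × +15.0% = +51.6%.

+51.6%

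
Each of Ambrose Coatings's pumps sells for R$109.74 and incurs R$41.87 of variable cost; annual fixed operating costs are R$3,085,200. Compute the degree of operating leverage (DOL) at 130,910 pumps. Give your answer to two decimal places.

1.53

At 130,910 units, contribution = 130,910 × R$67.87 = R$8,884,861.70.
EBIT = R$8,884,861.70 − R$3,085,200 = R$5,799,661.70.
Degree of operating leverage = R$8,884,861.70 / R$5,799,661.70 = 1.5320.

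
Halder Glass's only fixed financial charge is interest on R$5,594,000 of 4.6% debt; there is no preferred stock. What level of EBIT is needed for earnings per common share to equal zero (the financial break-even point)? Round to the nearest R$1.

Annual interest = 4.6% × R$5,594,000 = R$257,324.00.
With no preferred dividends, EPS = 0 when EBIT exactly covers interest, so the financial break-even EBIT is R$257,324.00.

R$257,324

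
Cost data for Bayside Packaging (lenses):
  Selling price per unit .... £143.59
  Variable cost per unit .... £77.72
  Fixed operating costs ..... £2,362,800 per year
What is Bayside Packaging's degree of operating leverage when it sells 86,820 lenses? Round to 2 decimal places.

1.70

At 86,820 units, contribution = 86,820 × £65.87 = £5,718,833.40.
Operating income = contribution − fixed costs = £5,718,833.40 − £2,362,800 = £3,356,033.40.
So DOL = total CM / EBIT = £5,718,833.40 / £3,356,033.40 = 1.7040.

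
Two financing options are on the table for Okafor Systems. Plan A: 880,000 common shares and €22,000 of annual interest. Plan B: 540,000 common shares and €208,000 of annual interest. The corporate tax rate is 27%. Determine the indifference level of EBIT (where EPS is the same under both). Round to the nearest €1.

€503,412

At indifference, (EBIT − 22,000)(1 − t)/880,000 = (EBIT − 208,000)(1 − t)/540,000.
Cancelling (1 − t) and cross-multiplying: 540,000·(EBIT − 22,000) = 880,000·(EBIT − 208,000).
Solving, EBIT = (208,000·880,000 − 22,000·540,000) / (880,000 − 540,000) = 171,160,000,000 / 340,000 = 503,411.76.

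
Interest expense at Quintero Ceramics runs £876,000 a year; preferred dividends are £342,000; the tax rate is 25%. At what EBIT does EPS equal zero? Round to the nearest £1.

£1,332,000

Grossing the preferred dividend up to pre-tax terms: £342,000 / (1 − 0.25) = £456,000.00.
Financial break-even EBIT = interest + D_p ÷ (1 − t) = £876,000 + £456,000.00 = £1,332,000.00.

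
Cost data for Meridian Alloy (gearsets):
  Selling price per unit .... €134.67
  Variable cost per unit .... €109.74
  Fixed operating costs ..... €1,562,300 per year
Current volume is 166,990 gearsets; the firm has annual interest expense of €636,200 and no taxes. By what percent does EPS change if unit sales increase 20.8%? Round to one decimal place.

Contribution at this volume is 166,990 × €24.93 = €4,163,060.70.
Subtracting fixed costs: EBIT = €4,163,060.70 − €1,562,300 = €2,600,760.70.
After interest of €636,200.00, pre-tax earnings = €1,964,560.70.
Degree of combined leverage = contribution ÷ (EBIT − I) = €4,163,060.70 ÷ €1,964,560.70 = 2.1191.
EPS therefore changes by 2.1191 × (+20.8%) = +44.1%.

+44.1%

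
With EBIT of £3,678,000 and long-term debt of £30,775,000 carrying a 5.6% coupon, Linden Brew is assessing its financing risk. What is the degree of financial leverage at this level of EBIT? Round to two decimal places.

1.88

Interest = £1,723,400.00.
DFL = EBIT ÷ (EBIT − I) = £3,678,000 ÷ (£3,678,000 − £1,723,400.00) = £3,678,000 ÷ £1,954,600.00 = 1.8817.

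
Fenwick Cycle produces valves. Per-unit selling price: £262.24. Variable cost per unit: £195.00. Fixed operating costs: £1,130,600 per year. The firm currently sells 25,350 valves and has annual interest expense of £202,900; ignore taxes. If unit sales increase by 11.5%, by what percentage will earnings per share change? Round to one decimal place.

+52.8%

Contribution at this volume is 25,350 × £67.24 = £1,704,534.00.
EBIT = £1,704,534.00 − £1,130,600 = £573,934.00.
Interest = £202,900.00, so EBIT − I = £371,034.00.
DCL = total CM / (EBIT − I) = £1,704,534.00 / £371,034.00 = 4.5940.
%ΔEPS = DCL × %ΔSales = 4.5940 × +11.5% = +52.8%.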